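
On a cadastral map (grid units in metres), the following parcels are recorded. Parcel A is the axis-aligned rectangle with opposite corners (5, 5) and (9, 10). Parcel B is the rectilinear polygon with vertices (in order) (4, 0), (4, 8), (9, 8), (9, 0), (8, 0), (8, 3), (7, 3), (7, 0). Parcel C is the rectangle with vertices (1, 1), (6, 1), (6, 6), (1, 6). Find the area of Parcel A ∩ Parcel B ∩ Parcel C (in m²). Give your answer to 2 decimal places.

The intersection is the polygon with vertices (5,5), (5,6), (6,6), (6,5).
By the shoelace formula its area is 1.00.

1.00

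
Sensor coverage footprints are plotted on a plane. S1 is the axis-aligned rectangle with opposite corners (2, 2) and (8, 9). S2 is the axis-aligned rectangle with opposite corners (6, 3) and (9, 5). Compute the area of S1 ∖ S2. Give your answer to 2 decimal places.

38.00

|S1∩S2|: x∈[6,8], y∈[3,5] → 2·2 = 4.
|S1| = 42.
|S1 ∖ S2| = |S1| − |S1∩S2| = 42 − 4 = 38.00.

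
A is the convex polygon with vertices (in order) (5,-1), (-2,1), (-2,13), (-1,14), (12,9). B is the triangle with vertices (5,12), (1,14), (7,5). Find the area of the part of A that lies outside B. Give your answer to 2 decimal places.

124.90

|A| = 135, |A∩B| = 10.0962.
|A ∖ B| = |A| − |A∩B| = 135 − 10.0962 = 124.90.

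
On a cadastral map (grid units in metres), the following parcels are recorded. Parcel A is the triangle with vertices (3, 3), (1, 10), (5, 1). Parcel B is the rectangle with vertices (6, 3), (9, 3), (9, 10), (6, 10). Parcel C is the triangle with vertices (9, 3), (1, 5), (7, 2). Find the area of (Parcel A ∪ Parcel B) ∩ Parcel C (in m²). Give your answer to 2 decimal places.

|Parcel A ∪ Parcel B| = 26.
|(Parcel A ∪ Parcel B) ∩ Parcel C| = 1.70.

1.70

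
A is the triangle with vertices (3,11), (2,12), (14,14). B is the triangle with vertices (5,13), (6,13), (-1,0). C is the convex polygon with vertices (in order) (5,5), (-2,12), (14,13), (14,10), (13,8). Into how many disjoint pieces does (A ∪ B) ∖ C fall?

2

(A ∪ B) ∖ C splits into 2 disjoint pieces (area 2.8679, area 2.0697).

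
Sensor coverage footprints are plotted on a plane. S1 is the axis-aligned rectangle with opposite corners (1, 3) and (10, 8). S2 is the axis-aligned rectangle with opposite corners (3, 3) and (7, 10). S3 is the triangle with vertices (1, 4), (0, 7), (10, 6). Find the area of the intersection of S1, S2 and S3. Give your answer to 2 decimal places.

6.44

The intersection is the polygon with vertices (7,5.333), (3,4.444), (3,6.7), (7,6.3).
By the shoelace formula its area is 6.44.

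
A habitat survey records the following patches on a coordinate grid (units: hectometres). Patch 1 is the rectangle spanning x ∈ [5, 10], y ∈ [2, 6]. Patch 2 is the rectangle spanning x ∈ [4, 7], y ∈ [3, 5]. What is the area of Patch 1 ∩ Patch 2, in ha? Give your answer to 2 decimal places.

|Patch 1∩Patch 2|: x∈[5,7], y∈[3,5] → 2·2 = 4.

4.00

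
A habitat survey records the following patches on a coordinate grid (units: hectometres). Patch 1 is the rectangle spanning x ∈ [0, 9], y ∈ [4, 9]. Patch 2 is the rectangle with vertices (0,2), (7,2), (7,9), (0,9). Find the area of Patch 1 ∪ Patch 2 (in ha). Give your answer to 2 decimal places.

59.00

By inclusion–exclusion:
Individual areas: |Patch 1| = 45, |Patch 2| = 49.
|Patch 1∩Patch 2|: x∈[0,7], y∈[4,9] → 7·5 = 35.
|Patch 1 ∪ Patch 2| = 94 − 35 = 59.00.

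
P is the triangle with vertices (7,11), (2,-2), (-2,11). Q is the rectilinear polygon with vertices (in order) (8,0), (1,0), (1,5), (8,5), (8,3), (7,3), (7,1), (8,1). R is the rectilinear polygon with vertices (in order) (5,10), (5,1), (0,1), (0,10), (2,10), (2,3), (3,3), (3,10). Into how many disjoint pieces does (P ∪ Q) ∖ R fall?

(P ∪ Q) ∖ R splits into 2 disjoint pieces (area 18.3846, area 23.7).

2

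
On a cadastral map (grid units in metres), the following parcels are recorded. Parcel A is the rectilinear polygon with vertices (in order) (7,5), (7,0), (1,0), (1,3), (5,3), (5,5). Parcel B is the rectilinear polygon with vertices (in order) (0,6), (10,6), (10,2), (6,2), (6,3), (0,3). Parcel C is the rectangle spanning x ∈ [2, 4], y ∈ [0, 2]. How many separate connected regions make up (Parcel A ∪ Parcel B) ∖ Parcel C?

(Parcel A ∪ Parcel B) ∖ Parcel C is a single connected region.

1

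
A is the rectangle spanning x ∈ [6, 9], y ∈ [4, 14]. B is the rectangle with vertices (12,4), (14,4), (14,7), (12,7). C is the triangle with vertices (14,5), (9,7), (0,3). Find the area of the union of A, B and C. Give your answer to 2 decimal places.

47.20

By inclusion–exclusion:
Individual areas: |A| = 30, |B| = 6, |C| = 19.
|A∩B| = 0 (no overlap).
|A∩C| = 6.7143.
|B∩C| = 1.0857.
|A∩B∩C| = 0.
|A ∪ B ∪ C| = 55 − 7.8 + 0 = 47.20.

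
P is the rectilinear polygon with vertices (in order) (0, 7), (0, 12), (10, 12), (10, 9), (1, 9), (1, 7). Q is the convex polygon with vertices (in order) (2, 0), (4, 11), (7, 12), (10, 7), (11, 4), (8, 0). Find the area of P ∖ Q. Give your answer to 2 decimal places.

|P| = 32, |P∩Q| = 10.5636.
|P ∖ Q| = |P| − |P∩Q| = 32 − 10.5636 = 21.44.

21.44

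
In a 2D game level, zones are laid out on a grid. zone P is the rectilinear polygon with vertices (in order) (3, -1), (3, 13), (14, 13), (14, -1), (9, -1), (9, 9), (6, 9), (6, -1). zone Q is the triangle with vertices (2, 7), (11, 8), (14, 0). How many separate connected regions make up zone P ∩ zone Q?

zone P ∩ zone Q splits into 2 disjoint pieces (area 5.2083, area 20.4861).

2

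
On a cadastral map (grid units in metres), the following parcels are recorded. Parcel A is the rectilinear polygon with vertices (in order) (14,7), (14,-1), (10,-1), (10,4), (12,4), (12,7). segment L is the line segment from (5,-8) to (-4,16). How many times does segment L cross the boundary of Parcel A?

The segment lies entirely outside Parcel A and never meets its boundary.

0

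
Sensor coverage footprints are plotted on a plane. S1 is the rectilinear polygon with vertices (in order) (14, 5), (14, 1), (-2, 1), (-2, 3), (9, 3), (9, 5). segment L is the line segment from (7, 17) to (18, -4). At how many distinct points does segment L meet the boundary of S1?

The segment meets the boundary at (14,3.636), (13.286,5).

2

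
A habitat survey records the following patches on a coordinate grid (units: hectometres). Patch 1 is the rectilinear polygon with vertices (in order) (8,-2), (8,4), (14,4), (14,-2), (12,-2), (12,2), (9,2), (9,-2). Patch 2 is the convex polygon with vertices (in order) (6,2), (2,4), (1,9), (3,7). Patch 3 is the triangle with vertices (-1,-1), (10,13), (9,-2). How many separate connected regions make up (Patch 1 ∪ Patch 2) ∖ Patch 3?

3

(Patch 1 ∪ Patch 2) ∖ Patch 3 splits into 3 disjoint pieces (area 0.05, area 17.3333, area 7.0911).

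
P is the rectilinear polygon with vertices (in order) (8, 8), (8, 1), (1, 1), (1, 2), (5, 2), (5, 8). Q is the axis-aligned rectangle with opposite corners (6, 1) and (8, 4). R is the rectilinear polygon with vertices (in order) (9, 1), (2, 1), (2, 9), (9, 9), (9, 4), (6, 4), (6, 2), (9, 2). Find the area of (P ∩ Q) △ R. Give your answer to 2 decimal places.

52.00

|P ∩ Q| = 6.
|(P ∩ Q) ∩ R| = 2.
|(P ∩ Q) △ R| = 6 + 50 − 4 = 52.00.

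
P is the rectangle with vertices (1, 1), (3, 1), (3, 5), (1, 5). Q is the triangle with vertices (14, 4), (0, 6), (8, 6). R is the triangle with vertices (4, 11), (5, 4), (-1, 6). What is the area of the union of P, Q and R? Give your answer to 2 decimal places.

34.21

By inclusion–exclusion:
Individual areas: |P| = 8, |Q| = 8, |R| = 20.
|P∩Q| = 0.
|P∩R| = 0.1667.
|Q∩R| = 1.6205.
|P∩Q∩R| = 0.
|P ∪ Q ∪ R| = 36 − 1.7872 + 0 = 34.21.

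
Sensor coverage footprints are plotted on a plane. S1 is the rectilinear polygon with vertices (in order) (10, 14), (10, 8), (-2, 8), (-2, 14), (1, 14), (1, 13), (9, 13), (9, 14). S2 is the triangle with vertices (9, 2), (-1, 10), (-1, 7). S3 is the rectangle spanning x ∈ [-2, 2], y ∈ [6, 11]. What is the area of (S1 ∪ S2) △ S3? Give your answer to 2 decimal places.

|S1 ∪ S2| = 76.5.
|(S1 ∪ S2) ∩ S3| = 16.9.
|(S1 ∪ S2) △ S3| = 76.5 + 20 − 33.8 = 62.70.

62.70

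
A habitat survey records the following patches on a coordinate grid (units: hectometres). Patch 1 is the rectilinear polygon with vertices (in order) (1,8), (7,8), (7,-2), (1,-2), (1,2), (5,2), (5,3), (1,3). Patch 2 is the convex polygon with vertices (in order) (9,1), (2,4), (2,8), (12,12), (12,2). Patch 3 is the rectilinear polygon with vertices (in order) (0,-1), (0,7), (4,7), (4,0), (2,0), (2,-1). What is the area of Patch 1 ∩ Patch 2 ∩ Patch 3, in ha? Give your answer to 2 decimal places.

The intersection is the polygon with vertices (2,4), (2,7), (4,7), (4,3.143).
By the shoelace formula its area is 6.86.

6.86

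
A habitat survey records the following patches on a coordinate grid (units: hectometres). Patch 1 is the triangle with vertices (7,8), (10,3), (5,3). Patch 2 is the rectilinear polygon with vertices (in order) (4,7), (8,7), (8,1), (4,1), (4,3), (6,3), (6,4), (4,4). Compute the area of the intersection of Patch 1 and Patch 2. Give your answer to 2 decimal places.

7.87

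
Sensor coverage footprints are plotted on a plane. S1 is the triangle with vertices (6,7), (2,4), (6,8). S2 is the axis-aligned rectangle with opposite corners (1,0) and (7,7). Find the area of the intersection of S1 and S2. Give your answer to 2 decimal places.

The intersection is the polygon with vertices (2,4), (5,7), (6,7).
By the shoelace formula its area is 1.50.

1.50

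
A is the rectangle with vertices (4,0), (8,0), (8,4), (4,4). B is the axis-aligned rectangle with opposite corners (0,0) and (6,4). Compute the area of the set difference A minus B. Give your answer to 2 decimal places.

8.00

|A∩B|: x∈[4,6], y∈[0,4] → 2·4 = 8.
|A| = 16.
|A ∖ B| = |A| − |A∩B| = 16 − 8 = 8.00.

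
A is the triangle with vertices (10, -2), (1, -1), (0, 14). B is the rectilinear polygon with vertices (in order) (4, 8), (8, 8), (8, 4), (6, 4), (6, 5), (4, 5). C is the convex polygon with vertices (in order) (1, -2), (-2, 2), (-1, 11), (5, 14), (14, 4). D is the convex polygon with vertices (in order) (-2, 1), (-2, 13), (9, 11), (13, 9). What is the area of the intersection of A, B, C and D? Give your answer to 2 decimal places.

2.11

The intersection is the polygon with vertices (4,7.6), (5.594,5.05), (5.5,5), (4,5).
By the shoelace formula its area is 2.11.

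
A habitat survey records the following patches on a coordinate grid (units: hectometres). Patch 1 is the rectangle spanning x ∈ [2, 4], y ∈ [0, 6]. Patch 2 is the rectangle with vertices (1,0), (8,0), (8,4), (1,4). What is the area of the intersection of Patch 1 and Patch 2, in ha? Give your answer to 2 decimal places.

|Patch 1∩Patch 2|: x∈[2,4], y∈[0,4] → 2·4 = 8.

8.00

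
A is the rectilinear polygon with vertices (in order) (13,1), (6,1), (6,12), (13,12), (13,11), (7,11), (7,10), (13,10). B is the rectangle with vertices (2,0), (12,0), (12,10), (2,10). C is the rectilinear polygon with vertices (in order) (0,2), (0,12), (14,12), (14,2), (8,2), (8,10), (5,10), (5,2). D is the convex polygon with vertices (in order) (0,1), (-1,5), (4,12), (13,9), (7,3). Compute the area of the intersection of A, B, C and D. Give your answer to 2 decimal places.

15.33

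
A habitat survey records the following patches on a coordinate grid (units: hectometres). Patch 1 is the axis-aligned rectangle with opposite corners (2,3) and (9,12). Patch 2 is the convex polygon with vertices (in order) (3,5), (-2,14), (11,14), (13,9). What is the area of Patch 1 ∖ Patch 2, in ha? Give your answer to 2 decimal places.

|Patch 1| = 63, |Patch 1∩Patch 2| = 40.9.
|Patch 1 ∖ Patch 2| = |Patch 1| − |Patch 1∩Patch 2| = 63 − 40.9 = 22.10.

22.10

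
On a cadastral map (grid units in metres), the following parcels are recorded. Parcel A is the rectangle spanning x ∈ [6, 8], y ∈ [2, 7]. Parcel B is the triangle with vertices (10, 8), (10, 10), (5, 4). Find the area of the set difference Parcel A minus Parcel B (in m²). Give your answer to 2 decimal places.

|Parcel A| = 10, |Parcel A∩Parcel B| = 1.45.
|Parcel A ∖ Parcel B| = |Parcel A| − |Parcel A∩Parcel B| = 10 − 1.45 = 8.55.

8.55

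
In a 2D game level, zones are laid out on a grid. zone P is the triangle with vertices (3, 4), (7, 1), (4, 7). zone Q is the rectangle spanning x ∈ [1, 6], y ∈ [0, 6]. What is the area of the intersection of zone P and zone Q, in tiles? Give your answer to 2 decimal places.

The intersection is the polygon with vertices (3,4), (3.667,6), (4.5,6), (6,3), (6,1.75).
By the shoelace formula its area is 6.46.

6.46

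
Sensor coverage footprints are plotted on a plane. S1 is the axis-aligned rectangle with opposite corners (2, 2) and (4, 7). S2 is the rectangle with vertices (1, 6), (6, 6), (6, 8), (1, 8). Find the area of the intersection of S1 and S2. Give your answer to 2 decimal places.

|S1∩S2|: x∈[2,4], y∈[6,7] → 2·1 = 2.

2.00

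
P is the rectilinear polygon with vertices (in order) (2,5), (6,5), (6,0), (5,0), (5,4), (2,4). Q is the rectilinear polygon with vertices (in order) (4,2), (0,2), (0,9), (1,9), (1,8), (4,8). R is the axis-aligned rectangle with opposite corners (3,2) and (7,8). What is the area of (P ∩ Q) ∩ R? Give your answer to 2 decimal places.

The region (P ∩ Q) ∩ R is the polygon with vertices (4,4), (3,4), (3,5), (4,5).
By the shoelace formula its area is 1.00.

1.00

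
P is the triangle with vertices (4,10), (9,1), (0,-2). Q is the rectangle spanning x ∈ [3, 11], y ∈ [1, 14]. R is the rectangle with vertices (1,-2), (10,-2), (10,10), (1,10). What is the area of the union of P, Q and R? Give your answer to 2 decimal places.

By inclusion–exclusion:
Individual areas: |P| = 48, |Q| = 104, |R| = 108.
|P∩Q| = 30.
|P∩R| = 46.6667.
|Q∩R|: x∈[3,10], y∈[1,10] → 7·9 = 63.
|P∩Q∩R| = 30.
|P ∪ Q ∪ R| = 260 − 139.6667 + 30 = 150.33.

150.33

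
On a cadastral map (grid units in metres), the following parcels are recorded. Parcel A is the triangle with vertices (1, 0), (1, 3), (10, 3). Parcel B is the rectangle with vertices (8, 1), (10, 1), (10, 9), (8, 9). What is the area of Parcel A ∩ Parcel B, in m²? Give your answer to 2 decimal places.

0.67

The intersection is the polygon with vertices (10,3), (8,2.333), (8,3).
By the shoelace formula its area is 0.67.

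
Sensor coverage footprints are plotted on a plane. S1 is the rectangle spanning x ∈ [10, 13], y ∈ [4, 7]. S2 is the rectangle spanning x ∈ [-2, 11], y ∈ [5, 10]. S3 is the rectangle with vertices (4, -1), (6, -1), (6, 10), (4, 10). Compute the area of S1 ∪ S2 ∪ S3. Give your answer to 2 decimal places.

84.00

By inclusion–exclusion:
Individual areas: |S1| = 9, |S2| = 65, |S3| = 22.
|S1∩S2|: x∈[10,11], y∈[5,7] → 1·2 = 2.
|S1∩S3| = 0 (no overlap).
|S2∩S3|: x∈[4,6], y∈[5,10] → 2·5 = 10.
|S1∩S2∩S3| = 0.
|S1 ∪ S2 ∪ S3| = 96 − 12 + 0 = 84.00.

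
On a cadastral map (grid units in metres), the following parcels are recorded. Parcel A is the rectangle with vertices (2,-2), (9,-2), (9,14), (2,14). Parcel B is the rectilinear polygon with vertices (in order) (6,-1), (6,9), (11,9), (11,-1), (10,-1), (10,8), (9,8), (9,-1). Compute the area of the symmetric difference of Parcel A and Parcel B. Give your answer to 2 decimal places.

|Parcel A| = 112, |Parcel B| = 41, |Parcel A∩Parcel B| = 30.
|Parcel A △ Parcel B| = |Parcel A| + |Parcel B| − 2·|Parcel A∩Parcel B| = 112 + 41 − 60 = 93.00.

93.00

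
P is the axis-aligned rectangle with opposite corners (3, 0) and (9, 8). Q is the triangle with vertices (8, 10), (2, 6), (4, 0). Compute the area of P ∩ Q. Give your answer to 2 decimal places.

17.97

The intersection is the polygon with vertices (7.2,8), (4,0), (3,3), (3,6.667), (5,8).
By the shoelace formula its area is 17.97.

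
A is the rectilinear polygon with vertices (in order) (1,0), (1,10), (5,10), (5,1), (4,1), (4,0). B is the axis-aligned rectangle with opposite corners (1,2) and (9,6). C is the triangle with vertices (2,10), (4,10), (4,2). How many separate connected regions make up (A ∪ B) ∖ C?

(A ∪ B) ∖ C is a single connected region.

1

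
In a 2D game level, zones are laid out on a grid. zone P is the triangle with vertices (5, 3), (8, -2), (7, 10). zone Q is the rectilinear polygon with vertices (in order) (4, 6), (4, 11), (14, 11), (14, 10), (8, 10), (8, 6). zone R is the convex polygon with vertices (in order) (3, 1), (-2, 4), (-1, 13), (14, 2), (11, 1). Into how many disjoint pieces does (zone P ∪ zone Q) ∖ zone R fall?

(zone P ∪ zone Q) ∖ zone R splits into 2 disjoint pieces (area 2.325, area 18.5333).

2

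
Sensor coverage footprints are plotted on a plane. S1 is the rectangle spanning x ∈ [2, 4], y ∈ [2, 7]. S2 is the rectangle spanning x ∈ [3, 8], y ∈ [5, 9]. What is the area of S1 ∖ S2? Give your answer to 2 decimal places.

8.00

|S1∩S2|: x∈[3,4], y∈[5,7] → 1·2 = 2.
|S1| = 10.
|S1 ∖ S2| = |S1| − |S1∩S2| = 10 − 2 = 8.00.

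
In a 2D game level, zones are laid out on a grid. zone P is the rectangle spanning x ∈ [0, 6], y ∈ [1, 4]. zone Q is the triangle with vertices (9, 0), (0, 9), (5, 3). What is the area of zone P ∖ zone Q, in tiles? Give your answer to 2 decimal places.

|zone P| = 18, |zone P∩zone Q| = 1.2917.
|zone P ∖ zone Q| = |zone P| − |zone P∩zone Q| = 18 − 1.2917 = 16.71.

16.71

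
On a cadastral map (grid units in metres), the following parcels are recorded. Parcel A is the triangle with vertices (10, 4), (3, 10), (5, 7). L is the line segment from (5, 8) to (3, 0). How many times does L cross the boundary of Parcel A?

The segment meets the boundary at (4.818,7.273).

1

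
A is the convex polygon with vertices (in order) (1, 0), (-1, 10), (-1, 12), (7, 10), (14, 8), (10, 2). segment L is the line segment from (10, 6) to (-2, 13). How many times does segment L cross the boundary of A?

1

The segment meets the boundary at (0.25,11.688).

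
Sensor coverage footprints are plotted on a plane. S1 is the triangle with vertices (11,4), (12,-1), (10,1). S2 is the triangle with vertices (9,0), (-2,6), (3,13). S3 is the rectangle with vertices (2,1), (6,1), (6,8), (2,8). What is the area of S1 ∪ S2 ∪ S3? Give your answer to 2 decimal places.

64.93

By inclusion–exclusion:
Individual areas: |S1| = 4, |S2| = 53.5, |S3| = 28.
|S1∩S2| = 0.
|S1∩S3| = 0.
|S2∩S3| = 20.5717.
|S1∩S2∩S3| = 0.
|S1 ∪ S2 ∪ S3| = 85.5 − 20.5717 + 0 = 64.93.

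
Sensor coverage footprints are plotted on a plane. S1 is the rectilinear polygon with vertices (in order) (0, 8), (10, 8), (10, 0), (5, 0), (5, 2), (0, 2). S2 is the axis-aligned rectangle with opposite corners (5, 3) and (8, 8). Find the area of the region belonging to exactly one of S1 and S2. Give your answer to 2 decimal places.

55.00

|S1| = 70, |S2| = 15, |S1∩S2| = 15.
|S1 △ S2| = |S1| + |S2| − 2·|S1∩S2| = 70 + 15 − 30 = 55.00.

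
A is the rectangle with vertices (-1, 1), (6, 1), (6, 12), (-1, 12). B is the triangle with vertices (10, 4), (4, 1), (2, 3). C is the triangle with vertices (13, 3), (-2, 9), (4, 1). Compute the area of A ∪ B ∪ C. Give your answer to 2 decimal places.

92.71

By inclusion–exclusion:
Individual areas: |A| = 77, |B| = 9, |C| = 42.
|A∩B| = 6.
|A∩C| = 26.2889.
|B∩C| = 8.4857.
|A∩B∩C| = 5.4857.
|A ∪ B ∪ C| = 128 − 40.7746 + 5.4857 = 92.71.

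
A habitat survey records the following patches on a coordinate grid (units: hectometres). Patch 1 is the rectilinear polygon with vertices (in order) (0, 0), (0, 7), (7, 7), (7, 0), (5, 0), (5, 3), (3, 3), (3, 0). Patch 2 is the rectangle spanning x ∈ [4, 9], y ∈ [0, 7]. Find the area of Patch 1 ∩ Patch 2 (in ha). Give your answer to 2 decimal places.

18.00

The intersection is the polygon with vertices (7,7), (7,0), (5,0), (5,3), (4,3), (4,7).
By the shoelace formula its area is 18.00.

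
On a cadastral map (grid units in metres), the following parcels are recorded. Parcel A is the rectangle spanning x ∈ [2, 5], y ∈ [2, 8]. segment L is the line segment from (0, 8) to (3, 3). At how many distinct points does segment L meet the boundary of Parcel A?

1

The segment meets the boundary at (2,4.667).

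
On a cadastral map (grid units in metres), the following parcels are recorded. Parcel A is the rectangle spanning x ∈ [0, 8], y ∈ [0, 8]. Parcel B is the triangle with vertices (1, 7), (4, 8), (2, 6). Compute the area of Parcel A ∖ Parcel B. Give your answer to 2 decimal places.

|Parcel A| = 64, |Parcel A∩Parcel B| = 2.
|Parcel A ∖ Parcel B| = |Parcel A| − |Parcel A∩Parcel B| = 64 − 2 = 62.00.

62.00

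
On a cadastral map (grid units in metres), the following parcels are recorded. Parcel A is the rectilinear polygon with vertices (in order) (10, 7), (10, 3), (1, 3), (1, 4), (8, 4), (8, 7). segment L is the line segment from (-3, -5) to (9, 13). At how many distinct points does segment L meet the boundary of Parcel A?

The segment meets the boundary at (3,4), (2.333,3).

2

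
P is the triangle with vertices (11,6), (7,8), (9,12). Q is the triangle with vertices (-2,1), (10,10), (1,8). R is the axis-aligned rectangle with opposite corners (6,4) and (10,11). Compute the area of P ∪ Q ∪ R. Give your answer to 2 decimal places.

53.94

By inclusion–exclusion:
Individual areas: |P| = 10, |Q| = 28.5, |R| = 28.
|P∩Q| = 1.8282.
|P∩R| = 8.3333.
|Q∩R| = 4.2222.
|P∩Q∩R| = 1.8282.
|P ∪ Q ∪ R| = 66.5 − 14.3837 + 1.8282 = 53.94.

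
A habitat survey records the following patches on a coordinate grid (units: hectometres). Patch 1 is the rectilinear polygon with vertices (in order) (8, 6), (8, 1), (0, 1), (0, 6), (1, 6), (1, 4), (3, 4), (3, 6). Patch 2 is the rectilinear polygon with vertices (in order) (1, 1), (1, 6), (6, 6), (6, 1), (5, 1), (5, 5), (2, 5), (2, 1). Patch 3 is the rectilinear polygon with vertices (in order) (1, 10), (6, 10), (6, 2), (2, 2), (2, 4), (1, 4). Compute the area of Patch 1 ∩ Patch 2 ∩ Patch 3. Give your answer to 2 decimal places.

6.00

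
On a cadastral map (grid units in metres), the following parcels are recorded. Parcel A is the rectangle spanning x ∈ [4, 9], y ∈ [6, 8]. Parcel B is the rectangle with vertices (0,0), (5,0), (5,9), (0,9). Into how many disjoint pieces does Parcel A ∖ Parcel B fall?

1

Parcel A ∖ Parcel B is a single connected region.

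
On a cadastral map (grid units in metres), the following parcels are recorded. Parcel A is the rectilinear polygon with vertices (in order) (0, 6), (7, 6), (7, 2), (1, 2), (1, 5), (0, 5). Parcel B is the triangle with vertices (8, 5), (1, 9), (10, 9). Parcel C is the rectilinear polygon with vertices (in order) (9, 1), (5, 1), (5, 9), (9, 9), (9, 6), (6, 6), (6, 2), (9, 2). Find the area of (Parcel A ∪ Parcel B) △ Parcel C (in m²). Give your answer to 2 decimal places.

32.23

|Parcel A ∪ Parcel B| = 42.8393.
|(Parcel A ∪ Parcel B) ∩ Parcel C| = 15.3036.
|(Parcel A ∪ Parcel B) △ Parcel C| = 42.8393 + 20 − 30.6071 = 32.23.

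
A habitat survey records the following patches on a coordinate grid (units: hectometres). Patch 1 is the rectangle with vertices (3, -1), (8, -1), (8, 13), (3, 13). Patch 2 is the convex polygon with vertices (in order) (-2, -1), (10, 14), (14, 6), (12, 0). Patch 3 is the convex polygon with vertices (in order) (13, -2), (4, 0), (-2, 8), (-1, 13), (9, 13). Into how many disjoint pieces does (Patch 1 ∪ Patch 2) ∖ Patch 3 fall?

2

(Patch 1 ∪ Patch 2) ∖ Patch 3 splits into 2 disjoint pieces (area 15.6519, area 25.0294).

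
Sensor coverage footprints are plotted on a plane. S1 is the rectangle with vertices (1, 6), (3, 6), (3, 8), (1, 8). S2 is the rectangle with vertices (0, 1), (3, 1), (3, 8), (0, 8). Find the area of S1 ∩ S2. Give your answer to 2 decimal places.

|S1∩S2|: x∈[1,3], y∈[6,8] → 2·2 = 4.

4.00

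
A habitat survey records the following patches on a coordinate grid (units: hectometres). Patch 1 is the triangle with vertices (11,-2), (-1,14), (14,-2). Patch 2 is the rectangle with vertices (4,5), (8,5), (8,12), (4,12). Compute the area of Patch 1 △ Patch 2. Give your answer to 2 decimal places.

43.48

|Patch 1| = 24, |Patch 2| = 28, |Patch 1∩Patch 2| = 4.2604.
|Patch 1 △ Patch 2| = |Patch 1| + |Patch 2| − 2·|Patch 1∩Patch 2| = 24 + 28 − 8.5208 = 43.48.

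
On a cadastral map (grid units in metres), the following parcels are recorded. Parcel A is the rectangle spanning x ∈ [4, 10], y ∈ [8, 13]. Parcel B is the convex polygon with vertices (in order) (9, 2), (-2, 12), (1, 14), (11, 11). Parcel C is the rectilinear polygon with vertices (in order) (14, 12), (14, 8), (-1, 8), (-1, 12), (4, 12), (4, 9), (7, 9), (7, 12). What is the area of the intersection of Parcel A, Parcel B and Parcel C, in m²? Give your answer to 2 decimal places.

14.18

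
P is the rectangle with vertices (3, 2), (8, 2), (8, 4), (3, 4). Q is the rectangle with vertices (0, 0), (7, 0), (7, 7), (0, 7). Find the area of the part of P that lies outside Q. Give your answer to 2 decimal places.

2.00

|P∩Q|: x∈[3,7], y∈[2,4] → 4·2 = 8.
|P| = 10.
|P ∖ Q| = |P| − |P∩Q| = 10 − 8 = 2.00.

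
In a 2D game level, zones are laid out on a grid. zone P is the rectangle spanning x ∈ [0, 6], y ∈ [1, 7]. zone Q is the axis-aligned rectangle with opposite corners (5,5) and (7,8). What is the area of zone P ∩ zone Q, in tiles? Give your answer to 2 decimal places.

2.00

|zone P∩zone Q|: x∈[5,6], y∈[5,7] → 1·2 = 2.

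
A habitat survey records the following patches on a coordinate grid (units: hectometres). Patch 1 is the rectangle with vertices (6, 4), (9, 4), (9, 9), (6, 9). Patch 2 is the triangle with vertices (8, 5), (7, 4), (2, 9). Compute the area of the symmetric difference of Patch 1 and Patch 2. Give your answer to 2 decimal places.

|Patch 1| = 15, |Patch 2| = 5, |Patch 1∩Patch 2| = 2.3333.
|Patch 1 △ Patch 2| = |Patch 1| + |Patch 2| − 2·|Patch 1∩Patch 2| = 15 + 5 − 4.6667 = 15.33.

15.33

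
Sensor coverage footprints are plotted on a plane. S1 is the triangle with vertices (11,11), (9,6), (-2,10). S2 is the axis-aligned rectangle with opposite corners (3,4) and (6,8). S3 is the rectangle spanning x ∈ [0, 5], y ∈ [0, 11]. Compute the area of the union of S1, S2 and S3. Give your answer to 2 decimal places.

By inclusion–exclusion:
Individual areas: |S1| = 31.5, |S2| = 12, |S3| = 55.
|S1∩S2| = 1.1364.
|S1∩S3| = 9.9126.
|S2∩S3|: x∈[3,5], y∈[4,8] → 2·4 = 8.
|S1∩S2∩S3| = 0.4091.
|S1 ∪ S2 ∪ S3| = 98.5 − 19.049 + 0.4091 = 79.86.

79.86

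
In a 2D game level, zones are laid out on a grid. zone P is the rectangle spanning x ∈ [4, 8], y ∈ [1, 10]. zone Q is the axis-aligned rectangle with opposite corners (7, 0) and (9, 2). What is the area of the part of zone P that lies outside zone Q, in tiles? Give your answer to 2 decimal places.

|zone P∩zone Q|: x∈[7,8], y∈[1,2] → 1·1 = 1.
|zone P| = 36.
|zone P ∖ zone Q| = |zone P| − |zone P∩zone Q| = 36 − 1 = 35.00.

35.00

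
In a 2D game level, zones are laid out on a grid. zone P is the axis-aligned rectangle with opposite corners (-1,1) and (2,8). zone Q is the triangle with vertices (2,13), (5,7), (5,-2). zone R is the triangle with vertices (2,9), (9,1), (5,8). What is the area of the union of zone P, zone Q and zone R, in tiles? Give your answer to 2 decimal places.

40.02

By inclusion–exclusion:
Individual areas: |zone P| = 21, |zone Q| = 13.5, |zone R| = 8.5.
|zone P∩zone Q| = 0.
|zone P∩zone R| = 0.
|zone Q∩zone R| = 2.9831.
|zone P∩zone Q∩zone R| = 0.
|zone P ∪ zone Q ∪ zone R| = 43 − 2.9831 + 0 = 40.02.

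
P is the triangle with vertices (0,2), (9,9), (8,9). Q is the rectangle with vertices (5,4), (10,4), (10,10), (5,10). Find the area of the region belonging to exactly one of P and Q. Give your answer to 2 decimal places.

28.93

|P| = 3.5, |Q| = 30, |P∩Q| = 2.2847.
|P △ Q| = |P| + |Q| − 2·|P∩Q| = 3.5 + 30 − 4.5694 = 28.93.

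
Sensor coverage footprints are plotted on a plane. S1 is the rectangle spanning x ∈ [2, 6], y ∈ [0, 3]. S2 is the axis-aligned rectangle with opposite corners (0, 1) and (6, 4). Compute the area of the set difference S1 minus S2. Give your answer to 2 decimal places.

4.00

|S1∩S2|: x∈[2,6], y∈[1,3] → 4·2 = 8.
|S1| = 12.
|S1 ∖ S2| = |S1| − |S1∩S2| = 12 − 8 = 4.00.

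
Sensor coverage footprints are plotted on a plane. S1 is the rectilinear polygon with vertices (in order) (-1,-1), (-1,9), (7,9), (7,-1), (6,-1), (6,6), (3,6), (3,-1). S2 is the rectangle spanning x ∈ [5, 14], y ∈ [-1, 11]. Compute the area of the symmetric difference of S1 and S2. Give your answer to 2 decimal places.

|S1| = 59, |S2| = 108, |S1∩S2| = 13.
|S1 △ S2| = |S1| + |S2| − 2·|S1∩S2| = 59 + 108 − 26 = 141.00.

141.00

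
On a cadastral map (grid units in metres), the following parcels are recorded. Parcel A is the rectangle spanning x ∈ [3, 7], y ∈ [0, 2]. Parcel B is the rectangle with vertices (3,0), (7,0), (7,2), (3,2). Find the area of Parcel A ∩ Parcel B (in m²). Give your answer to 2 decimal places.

8.00

|Parcel A∩Parcel B|: x∈[3,7], y∈[0,2] → 4·2 = 8.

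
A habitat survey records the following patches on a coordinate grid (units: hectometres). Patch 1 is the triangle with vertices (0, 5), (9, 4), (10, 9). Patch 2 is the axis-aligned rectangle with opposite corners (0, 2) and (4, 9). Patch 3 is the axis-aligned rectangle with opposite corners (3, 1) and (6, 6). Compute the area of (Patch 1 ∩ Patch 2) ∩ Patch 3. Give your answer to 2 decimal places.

1.39

The region (Patch 1 ∩ Patch 2) ∩ Patch 3 is the polygon with vertices (4,4.556), (3,4.667), (3,6), (4,6).
By the shoelace formula its area is 1.39.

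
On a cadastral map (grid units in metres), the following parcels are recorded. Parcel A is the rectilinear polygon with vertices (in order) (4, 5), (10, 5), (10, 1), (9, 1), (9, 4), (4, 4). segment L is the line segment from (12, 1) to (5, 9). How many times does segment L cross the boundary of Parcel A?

2

The segment meets the boundary at (8.5,5), (10,3.286).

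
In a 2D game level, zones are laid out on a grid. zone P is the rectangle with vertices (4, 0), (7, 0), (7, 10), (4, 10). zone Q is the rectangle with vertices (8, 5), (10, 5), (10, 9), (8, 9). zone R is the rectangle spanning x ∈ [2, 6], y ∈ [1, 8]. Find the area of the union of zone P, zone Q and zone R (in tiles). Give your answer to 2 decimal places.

52.00

By inclusion–exclusion:
Individual areas: |zone P| = 30, |zone Q| = 8, |zone R| = 28.
|zone P∩zone Q| = 0 (no overlap).
|zone P∩zone R|: x∈[4,6], y∈[1,8] → 2·7 = 14.
|zone Q∩zone R| = 0 (no overlap).
|zone P∩zone Q∩zone R| = 0.
|zone P ∪ zone Q ∪ zone R| = 66 − 14 + 0 = 52.00.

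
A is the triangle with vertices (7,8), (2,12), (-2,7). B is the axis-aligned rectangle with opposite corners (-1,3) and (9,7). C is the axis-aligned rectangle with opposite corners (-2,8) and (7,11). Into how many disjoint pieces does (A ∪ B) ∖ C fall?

3

(A ∪ B) ∖ C splits into 3 disjoint pieces (area 4.1, area 1.025, area 40).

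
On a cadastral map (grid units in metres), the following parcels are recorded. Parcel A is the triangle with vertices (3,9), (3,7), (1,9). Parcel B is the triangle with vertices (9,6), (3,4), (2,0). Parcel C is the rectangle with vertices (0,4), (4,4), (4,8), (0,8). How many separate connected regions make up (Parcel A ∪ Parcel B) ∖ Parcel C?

2

(Parcel A ∪ Parcel B) ∖ Parcel C splits into 2 disjoint pieces (area 1.5, area 10.8333).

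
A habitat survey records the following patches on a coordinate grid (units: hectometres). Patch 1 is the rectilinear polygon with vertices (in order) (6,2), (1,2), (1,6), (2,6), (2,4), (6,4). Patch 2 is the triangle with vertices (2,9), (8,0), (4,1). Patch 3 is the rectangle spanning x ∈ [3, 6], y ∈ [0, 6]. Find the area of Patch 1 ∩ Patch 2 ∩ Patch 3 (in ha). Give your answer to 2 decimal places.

4.67

The intersection is the polygon with vertices (3.25,4), (5.333,4), (6,3), (6,2), (3.75,2).
By the shoelace formula its area is 4.67.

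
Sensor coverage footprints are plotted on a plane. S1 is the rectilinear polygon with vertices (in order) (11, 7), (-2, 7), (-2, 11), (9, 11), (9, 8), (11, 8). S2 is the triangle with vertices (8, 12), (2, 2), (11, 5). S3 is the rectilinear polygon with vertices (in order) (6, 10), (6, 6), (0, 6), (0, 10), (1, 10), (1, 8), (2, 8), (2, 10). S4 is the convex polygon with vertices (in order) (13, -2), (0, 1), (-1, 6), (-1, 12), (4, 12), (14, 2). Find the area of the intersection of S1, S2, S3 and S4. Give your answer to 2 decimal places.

0.83

The intersection is the polygon with vertices (6,7), (5,7), (6,8.667).
By the shoelace formula its area is 0.83.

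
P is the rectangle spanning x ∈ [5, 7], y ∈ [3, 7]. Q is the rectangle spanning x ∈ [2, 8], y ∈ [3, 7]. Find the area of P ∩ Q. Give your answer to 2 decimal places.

|P∩Q|: x∈[5,7], y∈[3,7] → 2·4 = 8.

8.00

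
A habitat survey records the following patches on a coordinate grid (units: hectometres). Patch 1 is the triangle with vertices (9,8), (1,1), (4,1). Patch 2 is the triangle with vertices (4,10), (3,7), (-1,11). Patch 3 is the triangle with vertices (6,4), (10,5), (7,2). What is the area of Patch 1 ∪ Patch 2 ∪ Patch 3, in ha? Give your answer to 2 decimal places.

22.99

By inclusion–exclusion:
Individual areas: |Patch 1| = 10.5, |Patch 2| = 8, |Patch 3| = 4.5.
|Patch 1∩Patch 2| = 0.
|Patch 1∩Patch 3| = 0.0115.
|Patch 2∩Patch 3| = 0.
|Patch 1∩Patch 2∩Patch 3| = 0.
|Patch 1 ∪ Patch 2 ∪ Patch 3| = 23 − 0.0115 + 0 = 22.99.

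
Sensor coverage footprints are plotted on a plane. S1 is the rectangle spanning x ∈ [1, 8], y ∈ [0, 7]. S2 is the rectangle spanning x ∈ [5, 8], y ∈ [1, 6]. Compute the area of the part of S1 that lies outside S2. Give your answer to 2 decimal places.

34.00

|S1∩S2|: x∈[5,8], y∈[1,6] → 3·5 = 15.
|S1| = 49.
|S1 ∖ S2| = |S1| − |S1∩S2| = 49 − 15 = 34.00.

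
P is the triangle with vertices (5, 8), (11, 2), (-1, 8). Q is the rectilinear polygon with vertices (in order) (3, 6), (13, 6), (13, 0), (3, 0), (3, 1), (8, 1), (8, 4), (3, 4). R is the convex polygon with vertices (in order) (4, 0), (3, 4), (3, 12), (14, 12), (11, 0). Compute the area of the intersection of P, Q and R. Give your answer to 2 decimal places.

7.75

The intersection is the polygon with vertices (8,3.5), (8,4), (7,4), (3,6), (7,6), (11,2).
By the shoelace formula its area is 7.75.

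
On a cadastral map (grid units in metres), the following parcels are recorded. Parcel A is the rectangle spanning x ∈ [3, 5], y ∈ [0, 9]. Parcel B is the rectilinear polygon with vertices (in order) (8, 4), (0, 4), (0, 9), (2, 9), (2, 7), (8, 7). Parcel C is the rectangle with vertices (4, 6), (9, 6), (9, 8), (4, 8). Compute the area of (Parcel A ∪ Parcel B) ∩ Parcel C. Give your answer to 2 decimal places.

The region (Parcel A ∪ Parcel B) ∩ Parcel C is the polygon with vertices (5,7), (8,7), (8,6), (4,6), (4,8), (5,8).
By the shoelace formula its area is 5.00.

5.00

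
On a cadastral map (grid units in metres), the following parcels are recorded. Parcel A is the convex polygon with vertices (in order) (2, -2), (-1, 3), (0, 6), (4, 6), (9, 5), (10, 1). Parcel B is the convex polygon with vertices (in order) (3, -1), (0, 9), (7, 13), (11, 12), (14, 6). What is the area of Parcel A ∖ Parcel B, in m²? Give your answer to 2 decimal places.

25.59

|Parcel A| = 61.5, |Parcel A∩Parcel B| = 35.9088.
|Parcel A ∖ Parcel B| = |Parcel A| − |Parcel A∩Parcel B| = 61.5 − 35.9088 = 25.59.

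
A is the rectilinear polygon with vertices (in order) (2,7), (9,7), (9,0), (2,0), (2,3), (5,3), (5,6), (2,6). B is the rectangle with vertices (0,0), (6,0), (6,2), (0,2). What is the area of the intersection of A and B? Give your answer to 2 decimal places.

The intersection is the polygon with vertices (2,0), (2,2), (6,2), (6,0).
By the shoelace formula its area is 8.00.

8.00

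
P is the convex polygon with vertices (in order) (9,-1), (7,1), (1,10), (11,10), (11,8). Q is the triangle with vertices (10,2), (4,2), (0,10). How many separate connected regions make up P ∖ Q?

2

P ∖ Q splits into 2 disjoint pieces (area 5.3333, area 43.1806).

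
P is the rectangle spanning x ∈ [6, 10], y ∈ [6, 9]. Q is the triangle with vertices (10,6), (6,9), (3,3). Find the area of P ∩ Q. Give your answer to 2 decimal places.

The intersection is the polygon with vertices (6,6), (6,9), (10,6).
By the shoelace formula its area is 6.00.

6.00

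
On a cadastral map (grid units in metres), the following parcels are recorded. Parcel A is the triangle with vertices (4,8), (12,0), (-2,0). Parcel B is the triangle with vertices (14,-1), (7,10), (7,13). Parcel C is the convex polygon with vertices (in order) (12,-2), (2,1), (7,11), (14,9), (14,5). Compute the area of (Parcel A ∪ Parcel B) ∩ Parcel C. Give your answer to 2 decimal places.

43.89

|Parcel A ∪ Parcel B| = 66.5.
|(Parcel A ∪ Parcel B) ∩ Parcel C| = 43.89.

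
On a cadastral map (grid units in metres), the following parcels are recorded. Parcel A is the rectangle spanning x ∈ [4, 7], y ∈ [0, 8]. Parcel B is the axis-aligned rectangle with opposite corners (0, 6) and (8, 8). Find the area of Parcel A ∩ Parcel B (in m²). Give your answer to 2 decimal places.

|Parcel A∩Parcel B|: x∈[4,7], y∈[6,8] → 3·2 = 6.

6.00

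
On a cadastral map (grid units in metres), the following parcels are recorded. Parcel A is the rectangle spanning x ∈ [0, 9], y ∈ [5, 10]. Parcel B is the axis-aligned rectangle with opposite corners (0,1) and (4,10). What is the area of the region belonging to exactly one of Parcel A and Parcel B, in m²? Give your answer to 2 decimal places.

|Parcel A∩Parcel B|: x∈[0,4], y∈[5,10] → 4·5 = 20.
|Parcel A △ Parcel B| = |Parcel A| + |Parcel B| − 2·|Parcel A∩Parcel B| = 45 + 36 − 40 = 41.00.

41.00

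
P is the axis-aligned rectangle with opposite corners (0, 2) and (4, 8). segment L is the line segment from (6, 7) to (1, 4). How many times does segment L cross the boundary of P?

1

The segment meets the boundary at (4,5.8).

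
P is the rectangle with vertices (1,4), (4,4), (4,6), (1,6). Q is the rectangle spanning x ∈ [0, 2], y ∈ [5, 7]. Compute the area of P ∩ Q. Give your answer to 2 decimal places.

1.00

|P∩Q|: x∈[1,2], y∈[5,6] → 1·1 = 1.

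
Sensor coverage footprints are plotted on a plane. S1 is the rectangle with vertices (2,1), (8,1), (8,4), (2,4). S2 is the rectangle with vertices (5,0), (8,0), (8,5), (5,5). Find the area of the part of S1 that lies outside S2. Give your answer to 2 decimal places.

|S1∩S2|: x∈[5,8], y∈[1,4] → 3·3 = 9.
|S1| = 18.
|S1 ∖ S2| = |S1| − |S1∩S2| = 18 − 9 = 9.00.

9.00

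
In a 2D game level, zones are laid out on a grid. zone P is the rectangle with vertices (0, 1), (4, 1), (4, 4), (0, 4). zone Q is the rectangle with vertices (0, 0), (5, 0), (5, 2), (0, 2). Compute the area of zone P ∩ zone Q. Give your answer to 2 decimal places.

|zone P∩zone Q|: x∈[0,4], y∈[1,2] → 4·1 = 4.

4.00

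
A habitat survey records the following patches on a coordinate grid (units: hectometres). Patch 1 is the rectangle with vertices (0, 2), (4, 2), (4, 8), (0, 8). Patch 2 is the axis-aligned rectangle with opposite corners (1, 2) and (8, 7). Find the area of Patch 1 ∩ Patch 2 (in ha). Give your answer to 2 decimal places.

|Patch 1∩Patch 2|: x∈[1,4], y∈[2,7] → 3·5 = 15.

15.00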